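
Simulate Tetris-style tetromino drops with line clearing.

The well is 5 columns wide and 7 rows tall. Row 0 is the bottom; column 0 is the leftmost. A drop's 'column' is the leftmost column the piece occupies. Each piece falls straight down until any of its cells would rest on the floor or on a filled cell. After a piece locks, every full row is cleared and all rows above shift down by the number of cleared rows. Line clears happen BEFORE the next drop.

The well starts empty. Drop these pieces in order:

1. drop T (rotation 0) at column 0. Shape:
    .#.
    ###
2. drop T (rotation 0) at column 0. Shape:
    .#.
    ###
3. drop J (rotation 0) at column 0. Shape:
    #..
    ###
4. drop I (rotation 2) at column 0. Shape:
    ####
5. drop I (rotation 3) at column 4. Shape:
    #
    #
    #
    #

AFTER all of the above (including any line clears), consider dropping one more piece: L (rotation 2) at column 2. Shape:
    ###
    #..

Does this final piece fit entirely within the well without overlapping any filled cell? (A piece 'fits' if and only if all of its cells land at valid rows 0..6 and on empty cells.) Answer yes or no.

Answer: no

Derivation:
Drop 1: T rot0 at col 0 lands with bottom-row=0; cleared 0 line(s) (total 0); column heights now [1 2 1 0 0], max=2
Drop 2: T rot0 at col 0 lands with bottom-row=2; cleared 0 line(s) (total 0); column heights now [3 4 3 0 0], max=4
Drop 3: J rot0 at col 0 lands with bottom-row=4; cleared 0 line(s) (total 0); column heights now [6 5 5 0 0], max=6
Drop 4: I rot2 at col 0 lands with bottom-row=6; cleared 0 line(s) (total 0); column heights now [7 7 7 7 0], max=7
Drop 5: I rot3 at col 4 lands with bottom-row=0; cleared 0 line(s) (total 0); column heights now [7 7 7 7 4], max=7
Test piece L rot2 at col 2 (width 3): heights before test = [7 7 7 7 4]; fits = False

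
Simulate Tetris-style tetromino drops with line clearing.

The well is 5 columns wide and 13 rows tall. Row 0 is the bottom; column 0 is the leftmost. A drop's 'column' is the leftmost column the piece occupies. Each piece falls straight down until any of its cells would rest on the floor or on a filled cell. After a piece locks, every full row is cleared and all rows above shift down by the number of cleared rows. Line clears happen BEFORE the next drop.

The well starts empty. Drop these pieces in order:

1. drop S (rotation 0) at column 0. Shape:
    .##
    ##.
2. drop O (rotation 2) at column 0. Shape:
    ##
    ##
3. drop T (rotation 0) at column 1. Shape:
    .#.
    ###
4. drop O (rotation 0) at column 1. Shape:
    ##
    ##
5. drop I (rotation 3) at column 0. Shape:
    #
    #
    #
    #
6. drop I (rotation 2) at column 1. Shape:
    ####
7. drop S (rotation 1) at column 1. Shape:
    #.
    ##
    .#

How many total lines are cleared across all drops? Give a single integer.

Drop 1: S rot0 at col 0 lands with bottom-row=0; cleared 0 line(s) (total 0); column heights now [1 2 2 0 0], max=2
Drop 2: O rot2 at col 0 lands with bottom-row=2; cleared 0 line(s) (total 0); column heights now [4 4 2 0 0], max=4
Drop 3: T rot0 at col 1 lands with bottom-row=4; cleared 0 line(s) (total 0); column heights now [4 5 6 5 0], max=6
Drop 4: O rot0 at col 1 lands with bottom-row=6; cleared 0 line(s) (total 0); column heights now [4 8 8 5 0], max=8
Drop 5: I rot3 at col 0 lands with bottom-row=4; cleared 0 line(s) (total 0); column heights now [8 8 8 5 0], max=8
Drop 6: I rot2 at col 1 lands with bottom-row=8; cleared 0 line(s) (total 0); column heights now [8 9 9 9 9], max=9
Drop 7: S rot1 at col 1 lands with bottom-row=9; cleared 0 line(s) (total 0); column heights now [8 12 11 9 9], max=12

Answer: 0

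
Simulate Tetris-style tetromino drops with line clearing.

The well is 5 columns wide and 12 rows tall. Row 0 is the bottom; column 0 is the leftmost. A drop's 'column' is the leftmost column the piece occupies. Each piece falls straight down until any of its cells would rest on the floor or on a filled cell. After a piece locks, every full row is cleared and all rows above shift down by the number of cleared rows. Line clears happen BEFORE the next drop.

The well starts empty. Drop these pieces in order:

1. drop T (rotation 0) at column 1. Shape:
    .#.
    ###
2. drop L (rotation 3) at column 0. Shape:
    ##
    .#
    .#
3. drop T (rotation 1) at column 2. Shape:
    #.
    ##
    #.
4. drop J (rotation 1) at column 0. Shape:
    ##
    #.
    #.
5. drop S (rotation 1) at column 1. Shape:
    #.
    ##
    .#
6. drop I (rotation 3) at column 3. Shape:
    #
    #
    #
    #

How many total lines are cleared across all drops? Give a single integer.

Drop 1: T rot0 at col 1 lands with bottom-row=0; cleared 0 line(s) (total 0); column heights now [0 1 2 1 0], max=2
Drop 2: L rot3 at col 0 lands with bottom-row=1; cleared 0 line(s) (total 0); column heights now [4 4 2 1 0], max=4
Drop 3: T rot1 at col 2 lands with bottom-row=2; cleared 0 line(s) (total 0); column heights now [4 4 5 4 0], max=5
Drop 4: J rot1 at col 0 lands with bottom-row=4; cleared 0 line(s) (total 0); column heights now [7 7 5 4 0], max=7
Drop 5: S rot1 at col 1 lands with bottom-row=6; cleared 0 line(s) (total 0); column heights now [7 9 8 4 0], max=9
Drop 6: I rot3 at col 3 lands with bottom-row=4; cleared 0 line(s) (total 0); column heights now [7 9 8 8 0], max=9

Answer: 0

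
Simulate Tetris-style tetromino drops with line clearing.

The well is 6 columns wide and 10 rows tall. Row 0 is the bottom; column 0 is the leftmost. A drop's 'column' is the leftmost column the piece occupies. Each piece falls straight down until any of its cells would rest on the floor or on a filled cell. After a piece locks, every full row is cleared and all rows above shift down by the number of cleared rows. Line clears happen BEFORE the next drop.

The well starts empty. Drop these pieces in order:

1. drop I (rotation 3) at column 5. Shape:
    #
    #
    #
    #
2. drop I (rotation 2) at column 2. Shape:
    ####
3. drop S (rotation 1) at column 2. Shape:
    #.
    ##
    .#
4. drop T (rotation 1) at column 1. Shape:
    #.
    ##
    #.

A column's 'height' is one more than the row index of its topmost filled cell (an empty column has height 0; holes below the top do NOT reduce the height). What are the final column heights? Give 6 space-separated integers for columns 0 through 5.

Drop 1: I rot3 at col 5 lands with bottom-row=0; cleared 0 line(s) (total 0); column heights now [0 0 0 0 0 4], max=4
Drop 2: I rot2 at col 2 lands with bottom-row=4; cleared 0 line(s) (total 0); column heights now [0 0 5 5 5 5], max=5
Drop 3: S rot1 at col 2 lands with bottom-row=5; cleared 0 line(s) (total 0); column heights now [0 0 8 7 5 5], max=8
Drop 4: T rot1 at col 1 lands with bottom-row=7; cleared 0 line(s) (total 0); column heights now [0 10 9 7 5 5], max=10

Answer: 0 10 9 7 5 5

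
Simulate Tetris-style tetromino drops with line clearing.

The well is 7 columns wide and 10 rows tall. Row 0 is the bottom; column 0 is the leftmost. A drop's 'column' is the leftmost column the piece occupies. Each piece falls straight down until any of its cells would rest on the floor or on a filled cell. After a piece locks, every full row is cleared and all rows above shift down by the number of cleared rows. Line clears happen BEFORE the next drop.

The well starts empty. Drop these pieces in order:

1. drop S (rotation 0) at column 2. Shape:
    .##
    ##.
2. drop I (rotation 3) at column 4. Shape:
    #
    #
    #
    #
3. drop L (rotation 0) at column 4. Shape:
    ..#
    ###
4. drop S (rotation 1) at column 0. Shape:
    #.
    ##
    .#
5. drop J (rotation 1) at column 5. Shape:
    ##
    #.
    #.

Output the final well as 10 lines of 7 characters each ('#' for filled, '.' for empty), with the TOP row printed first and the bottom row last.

Answer: .....##
.....#.
.....##
....###
....#..
....#..
....#..
#...#..
##.##..
.###...

Derivation:
Drop 1: S rot0 at col 2 lands with bottom-row=0; cleared 0 line(s) (total 0); column heights now [0 0 1 2 2 0 0], max=2
Drop 2: I rot3 at col 4 lands with bottom-row=2; cleared 0 line(s) (total 0); column heights now [0 0 1 2 6 0 0], max=6
Drop 3: L rot0 at col 4 lands with bottom-row=6; cleared 0 line(s) (total 0); column heights now [0 0 1 2 7 7 8], max=8
Drop 4: S rot1 at col 0 lands with bottom-row=0; cleared 0 line(s) (total 0); column heights now [3 2 1 2 7 7 8], max=8
Drop 5: J rot1 at col 5 lands with bottom-row=7; cleared 0 line(s) (total 0); column heights now [3 2 1 2 7 10 10], max=10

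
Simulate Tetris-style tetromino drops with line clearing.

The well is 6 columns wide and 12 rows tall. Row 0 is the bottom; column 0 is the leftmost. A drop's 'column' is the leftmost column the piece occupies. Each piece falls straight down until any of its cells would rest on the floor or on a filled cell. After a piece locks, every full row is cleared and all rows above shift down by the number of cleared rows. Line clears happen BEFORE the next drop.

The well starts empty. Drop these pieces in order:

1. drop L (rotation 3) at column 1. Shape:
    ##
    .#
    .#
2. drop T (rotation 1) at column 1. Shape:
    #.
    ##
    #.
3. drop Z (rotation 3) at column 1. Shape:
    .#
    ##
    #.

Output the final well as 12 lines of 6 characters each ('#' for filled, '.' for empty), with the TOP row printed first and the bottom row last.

Answer: ......
......
......
..#...
.##...
.#....
.#....
.##...
.#....
.##...
..#...
..#...

Derivation:
Drop 1: L rot3 at col 1 lands with bottom-row=0; cleared 0 line(s) (total 0); column heights now [0 3 3 0 0 0], max=3
Drop 2: T rot1 at col 1 lands with bottom-row=3; cleared 0 line(s) (total 0); column heights now [0 6 5 0 0 0], max=6
Drop 3: Z rot3 at col 1 lands with bottom-row=6; cleared 0 line(s) (total 0); column heights now [0 8 9 0 0 0], max=9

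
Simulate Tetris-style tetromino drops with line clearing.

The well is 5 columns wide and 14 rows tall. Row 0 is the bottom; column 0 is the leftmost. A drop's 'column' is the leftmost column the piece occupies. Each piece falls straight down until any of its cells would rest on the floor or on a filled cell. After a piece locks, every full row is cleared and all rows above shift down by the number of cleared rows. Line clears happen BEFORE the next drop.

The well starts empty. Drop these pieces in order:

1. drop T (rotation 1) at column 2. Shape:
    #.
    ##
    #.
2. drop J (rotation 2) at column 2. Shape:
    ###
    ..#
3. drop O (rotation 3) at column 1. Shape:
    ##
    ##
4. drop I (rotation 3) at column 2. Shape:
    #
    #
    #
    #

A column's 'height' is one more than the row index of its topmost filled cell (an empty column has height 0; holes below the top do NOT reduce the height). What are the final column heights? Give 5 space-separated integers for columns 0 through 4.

Answer: 0 6 10 4 4

Derivation:
Drop 1: T rot1 at col 2 lands with bottom-row=0; cleared 0 line(s) (total 0); column heights now [0 0 3 2 0], max=3
Drop 2: J rot2 at col 2 lands with bottom-row=2; cleared 0 line(s) (total 0); column heights now [0 0 4 4 4], max=4
Drop 3: O rot3 at col 1 lands with bottom-row=4; cleared 0 line(s) (total 0); column heights now [0 6 6 4 4], max=6
Drop 4: I rot3 at col 2 lands with bottom-row=6; cleared 0 line(s) (total 0); column heights now [0 6 10 4 4], max=10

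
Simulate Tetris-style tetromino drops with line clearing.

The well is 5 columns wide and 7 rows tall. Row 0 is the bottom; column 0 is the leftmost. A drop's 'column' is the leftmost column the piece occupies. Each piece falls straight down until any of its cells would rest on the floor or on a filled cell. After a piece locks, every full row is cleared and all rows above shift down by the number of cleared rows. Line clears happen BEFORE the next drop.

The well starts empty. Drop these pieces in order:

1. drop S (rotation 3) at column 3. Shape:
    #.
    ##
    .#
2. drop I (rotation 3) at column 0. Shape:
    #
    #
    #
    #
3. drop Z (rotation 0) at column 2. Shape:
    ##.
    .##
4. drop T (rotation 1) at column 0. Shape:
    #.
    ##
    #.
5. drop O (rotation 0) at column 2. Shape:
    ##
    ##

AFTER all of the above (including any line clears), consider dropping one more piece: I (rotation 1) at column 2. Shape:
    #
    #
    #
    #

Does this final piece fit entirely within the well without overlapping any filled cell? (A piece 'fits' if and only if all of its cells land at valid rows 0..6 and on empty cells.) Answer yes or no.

Drop 1: S rot3 at col 3 lands with bottom-row=0; cleared 0 line(s) (total 0); column heights now [0 0 0 3 2], max=3
Drop 2: I rot3 at col 0 lands with bottom-row=0; cleared 0 line(s) (total 0); column heights now [4 0 0 3 2], max=4
Drop 3: Z rot0 at col 2 lands with bottom-row=3; cleared 0 line(s) (total 0); column heights now [4 0 5 5 4], max=5
Drop 4: T rot1 at col 0 lands with bottom-row=4; cleared 0 line(s) (total 0); column heights now [7 6 5 5 4], max=7
Drop 5: O rot0 at col 2 lands with bottom-row=5; cleared 0 line(s) (total 0); column heights now [7 6 7 7 4], max=7
Test piece I rot1 at col 2 (width 1): heights before test = [7 6 7 7 4]; fits = False

Answer: no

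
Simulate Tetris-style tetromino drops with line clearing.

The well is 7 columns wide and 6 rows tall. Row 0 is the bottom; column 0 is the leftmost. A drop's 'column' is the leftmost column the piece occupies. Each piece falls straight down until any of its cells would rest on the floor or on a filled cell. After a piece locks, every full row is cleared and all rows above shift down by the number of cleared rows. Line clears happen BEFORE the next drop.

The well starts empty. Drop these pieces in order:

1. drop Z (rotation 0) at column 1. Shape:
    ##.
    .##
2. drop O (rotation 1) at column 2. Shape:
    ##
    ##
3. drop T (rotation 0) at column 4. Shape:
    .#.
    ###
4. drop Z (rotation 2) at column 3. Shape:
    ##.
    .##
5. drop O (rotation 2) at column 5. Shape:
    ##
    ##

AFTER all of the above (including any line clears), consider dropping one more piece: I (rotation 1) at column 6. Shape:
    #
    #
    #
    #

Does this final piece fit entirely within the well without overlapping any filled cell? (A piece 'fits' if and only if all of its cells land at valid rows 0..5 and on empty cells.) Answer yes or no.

Answer: no

Derivation:
Drop 1: Z rot0 at col 1 lands with bottom-row=0; cleared 0 line(s) (total 0); column heights now [0 2 2 1 0 0 0], max=2
Drop 2: O rot1 at col 2 lands with bottom-row=2; cleared 0 line(s) (total 0); column heights now [0 2 4 4 0 0 0], max=4
Drop 3: T rot0 at col 4 lands with bottom-row=0; cleared 0 line(s) (total 0); column heights now [0 2 4 4 1 2 1], max=4
Drop 4: Z rot2 at col 3 lands with bottom-row=3; cleared 0 line(s) (total 0); column heights now [0 2 4 5 5 4 1], max=5
Drop 5: O rot2 at col 5 lands with bottom-row=4; cleared 0 line(s) (total 0); column heights now [0 2 4 5 5 6 6], max=6
Test piece I rot1 at col 6 (width 1): heights before test = [0 2 4 5 5 6 6]; fits = False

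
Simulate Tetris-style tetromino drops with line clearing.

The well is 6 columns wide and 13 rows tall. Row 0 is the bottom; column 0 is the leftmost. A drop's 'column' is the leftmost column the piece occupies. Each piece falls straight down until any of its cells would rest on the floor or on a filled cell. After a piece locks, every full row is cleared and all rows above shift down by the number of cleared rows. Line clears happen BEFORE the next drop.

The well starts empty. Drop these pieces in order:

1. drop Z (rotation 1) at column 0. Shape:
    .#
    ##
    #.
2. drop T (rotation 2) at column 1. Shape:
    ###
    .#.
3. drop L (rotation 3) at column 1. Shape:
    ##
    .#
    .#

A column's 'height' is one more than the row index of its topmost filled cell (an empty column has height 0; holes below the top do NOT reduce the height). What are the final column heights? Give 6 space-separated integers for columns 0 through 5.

Answer: 2 7 7 4 0 0

Derivation:
Drop 1: Z rot1 at col 0 lands with bottom-row=0; cleared 0 line(s) (total 0); column heights now [2 3 0 0 0 0], max=3
Drop 2: T rot2 at col 1 lands with bottom-row=2; cleared 0 line(s) (total 0); column heights now [2 4 4 4 0 0], max=4
Drop 3: L rot3 at col 1 lands with bottom-row=4; cleared 0 line(s) (total 0); column heights now [2 7 7 4 0 0], max=7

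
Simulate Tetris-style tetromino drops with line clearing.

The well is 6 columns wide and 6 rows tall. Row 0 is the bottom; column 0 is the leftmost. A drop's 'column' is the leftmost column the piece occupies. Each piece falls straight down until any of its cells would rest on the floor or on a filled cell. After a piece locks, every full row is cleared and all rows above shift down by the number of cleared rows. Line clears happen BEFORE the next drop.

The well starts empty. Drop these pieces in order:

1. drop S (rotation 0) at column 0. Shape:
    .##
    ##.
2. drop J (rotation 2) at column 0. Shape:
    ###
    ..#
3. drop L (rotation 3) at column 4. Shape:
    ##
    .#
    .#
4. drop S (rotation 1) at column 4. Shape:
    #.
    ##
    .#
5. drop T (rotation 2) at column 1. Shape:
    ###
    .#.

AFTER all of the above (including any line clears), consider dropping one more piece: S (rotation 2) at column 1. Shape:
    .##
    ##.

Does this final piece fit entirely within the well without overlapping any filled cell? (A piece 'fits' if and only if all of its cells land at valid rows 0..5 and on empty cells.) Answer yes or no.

Answer: no

Derivation:
Drop 1: S rot0 at col 0 lands with bottom-row=0; cleared 0 line(s) (total 0); column heights now [1 2 2 0 0 0], max=2
Drop 2: J rot2 at col 0 lands with bottom-row=2; cleared 0 line(s) (total 0); column heights now [4 4 4 0 0 0], max=4
Drop 3: L rot3 at col 4 lands with bottom-row=0; cleared 0 line(s) (total 0); column heights now [4 4 4 0 3 3], max=4
Drop 4: S rot1 at col 4 lands with bottom-row=3; cleared 0 line(s) (total 0); column heights now [4 4 4 0 6 5], max=6
Drop 5: T rot2 at col 1 lands with bottom-row=4; cleared 0 line(s) (total 0); column heights now [4 6 6 6 6 5], max=6
Test piece S rot2 at col 1 (width 3): heights before test = [4 6 6 6 6 5]; fits = False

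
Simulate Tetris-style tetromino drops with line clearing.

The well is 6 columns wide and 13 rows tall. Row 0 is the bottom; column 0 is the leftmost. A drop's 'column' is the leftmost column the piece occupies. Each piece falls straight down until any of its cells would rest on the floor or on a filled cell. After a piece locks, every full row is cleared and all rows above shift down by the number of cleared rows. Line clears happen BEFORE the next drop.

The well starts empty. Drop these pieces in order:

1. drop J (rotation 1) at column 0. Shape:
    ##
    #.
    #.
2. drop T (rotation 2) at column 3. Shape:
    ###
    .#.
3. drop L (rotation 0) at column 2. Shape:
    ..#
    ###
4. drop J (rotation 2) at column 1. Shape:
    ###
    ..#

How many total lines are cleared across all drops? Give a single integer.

Answer: 0

Derivation:
Drop 1: J rot1 at col 0 lands with bottom-row=0; cleared 0 line(s) (total 0); column heights now [3 3 0 0 0 0], max=3
Drop 2: T rot2 at col 3 lands with bottom-row=0; cleared 0 line(s) (total 0); column heights now [3 3 0 2 2 2], max=3
Drop 3: L rot0 at col 2 lands with bottom-row=2; cleared 0 line(s) (total 0); column heights now [3 3 3 3 4 2], max=4
Drop 4: J rot2 at col 1 lands with bottom-row=3; cleared 0 line(s) (total 0); column heights now [3 5 5 5 4 2], max=5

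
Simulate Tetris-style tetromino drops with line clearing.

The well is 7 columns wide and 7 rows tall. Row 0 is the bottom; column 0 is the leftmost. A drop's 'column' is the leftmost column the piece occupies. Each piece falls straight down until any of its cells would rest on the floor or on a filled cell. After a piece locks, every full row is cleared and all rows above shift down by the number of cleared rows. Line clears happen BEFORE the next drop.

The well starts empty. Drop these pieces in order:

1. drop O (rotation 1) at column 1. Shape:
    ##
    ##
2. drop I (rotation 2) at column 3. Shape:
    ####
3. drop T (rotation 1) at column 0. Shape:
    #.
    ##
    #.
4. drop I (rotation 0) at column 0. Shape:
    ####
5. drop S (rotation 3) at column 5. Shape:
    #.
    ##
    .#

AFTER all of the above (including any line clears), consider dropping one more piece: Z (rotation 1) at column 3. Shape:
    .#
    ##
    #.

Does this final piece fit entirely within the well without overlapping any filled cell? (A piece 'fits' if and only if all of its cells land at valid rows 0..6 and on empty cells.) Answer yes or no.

Answer: no

Derivation:
Drop 1: O rot1 at col 1 lands with bottom-row=0; cleared 0 line(s) (total 0); column heights now [0 2 2 0 0 0 0], max=2
Drop 2: I rot2 at col 3 lands with bottom-row=0; cleared 0 line(s) (total 0); column heights now [0 2 2 1 1 1 1], max=2
Drop 3: T rot1 at col 0 lands with bottom-row=1; cleared 0 line(s) (total 0); column heights now [4 3 2 1 1 1 1], max=4
Drop 4: I rot0 at col 0 lands with bottom-row=4; cleared 0 line(s) (total 0); column heights now [5 5 5 5 1 1 1], max=5
Drop 5: S rot3 at col 5 lands with bottom-row=1; cleared 0 line(s) (total 0); column heights now [5 5 5 5 1 4 3], max=5
Test piece Z rot1 at col 3 (width 2): heights before test = [5 5 5 5 1 4 3]; fits = False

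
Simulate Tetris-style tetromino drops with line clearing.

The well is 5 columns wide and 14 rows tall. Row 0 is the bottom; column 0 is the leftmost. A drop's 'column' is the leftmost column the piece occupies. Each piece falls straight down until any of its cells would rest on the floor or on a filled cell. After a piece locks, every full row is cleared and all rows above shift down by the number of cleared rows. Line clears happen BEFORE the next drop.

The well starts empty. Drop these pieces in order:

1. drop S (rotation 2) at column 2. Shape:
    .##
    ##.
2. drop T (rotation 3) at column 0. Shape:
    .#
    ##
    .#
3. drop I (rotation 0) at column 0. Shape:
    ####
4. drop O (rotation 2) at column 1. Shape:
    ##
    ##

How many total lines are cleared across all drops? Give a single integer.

Answer: 0

Derivation:
Drop 1: S rot2 at col 2 lands with bottom-row=0; cleared 0 line(s) (total 0); column heights now [0 0 1 2 2], max=2
Drop 2: T rot3 at col 0 lands with bottom-row=0; cleared 0 line(s) (total 0); column heights now [2 3 1 2 2], max=3
Drop 3: I rot0 at col 0 lands with bottom-row=3; cleared 0 line(s) (total 0); column heights now [4 4 4 4 2], max=4
Drop 4: O rot2 at col 1 lands with bottom-row=4; cleared 0 line(s) (total 0); column heights now [4 6 6 4 2], max=6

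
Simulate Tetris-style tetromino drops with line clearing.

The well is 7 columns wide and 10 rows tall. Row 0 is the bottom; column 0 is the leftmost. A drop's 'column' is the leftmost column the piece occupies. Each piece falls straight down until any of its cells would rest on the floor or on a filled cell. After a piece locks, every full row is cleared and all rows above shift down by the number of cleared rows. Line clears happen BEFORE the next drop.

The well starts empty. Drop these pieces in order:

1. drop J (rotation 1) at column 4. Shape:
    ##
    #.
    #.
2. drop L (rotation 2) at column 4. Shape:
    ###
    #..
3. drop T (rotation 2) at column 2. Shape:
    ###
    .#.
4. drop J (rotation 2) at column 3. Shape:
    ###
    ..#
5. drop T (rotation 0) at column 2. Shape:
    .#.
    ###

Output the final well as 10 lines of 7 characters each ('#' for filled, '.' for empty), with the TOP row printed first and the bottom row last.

Drop 1: J rot1 at col 4 lands with bottom-row=0; cleared 0 line(s) (total 0); column heights now [0 0 0 0 3 3 0], max=3
Drop 2: L rot2 at col 4 lands with bottom-row=3; cleared 0 line(s) (total 0); column heights now [0 0 0 0 5 5 5], max=5
Drop 3: T rot2 at col 2 lands with bottom-row=4; cleared 0 line(s) (total 0); column heights now [0 0 6 6 6 5 5], max=6
Drop 4: J rot2 at col 3 lands with bottom-row=5; cleared 0 line(s) (total 0); column heights now [0 0 6 7 7 7 5], max=7
Drop 5: T rot0 at col 2 lands with bottom-row=7; cleared 0 line(s) (total 0); column heights now [0 0 8 9 8 7 5], max=9

Answer: .......
...#...
..###..
...###.
..####.
...####
....#..
....##.
....#..
....#..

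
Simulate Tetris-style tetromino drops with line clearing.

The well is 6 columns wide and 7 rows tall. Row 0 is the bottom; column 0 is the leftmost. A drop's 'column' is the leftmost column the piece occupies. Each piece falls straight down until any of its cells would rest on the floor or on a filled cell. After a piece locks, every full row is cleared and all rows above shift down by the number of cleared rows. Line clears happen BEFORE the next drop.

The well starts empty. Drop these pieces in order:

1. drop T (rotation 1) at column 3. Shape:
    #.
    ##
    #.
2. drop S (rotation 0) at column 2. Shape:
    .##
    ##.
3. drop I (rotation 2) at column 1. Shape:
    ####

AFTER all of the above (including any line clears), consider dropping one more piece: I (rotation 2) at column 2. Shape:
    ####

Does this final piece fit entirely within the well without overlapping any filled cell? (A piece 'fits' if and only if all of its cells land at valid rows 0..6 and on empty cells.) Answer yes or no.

Answer: yes

Derivation:
Drop 1: T rot1 at col 3 lands with bottom-row=0; cleared 0 line(s) (total 0); column heights now [0 0 0 3 2 0], max=3
Drop 2: S rot0 at col 2 lands with bottom-row=3; cleared 0 line(s) (total 0); column heights now [0 0 4 5 5 0], max=5
Drop 3: I rot2 at col 1 lands with bottom-row=5; cleared 0 line(s) (total 0); column heights now [0 6 6 6 6 0], max=6
Test piece I rot2 at col 2 (width 4): heights before test = [0 6 6 6 6 0]; fits = True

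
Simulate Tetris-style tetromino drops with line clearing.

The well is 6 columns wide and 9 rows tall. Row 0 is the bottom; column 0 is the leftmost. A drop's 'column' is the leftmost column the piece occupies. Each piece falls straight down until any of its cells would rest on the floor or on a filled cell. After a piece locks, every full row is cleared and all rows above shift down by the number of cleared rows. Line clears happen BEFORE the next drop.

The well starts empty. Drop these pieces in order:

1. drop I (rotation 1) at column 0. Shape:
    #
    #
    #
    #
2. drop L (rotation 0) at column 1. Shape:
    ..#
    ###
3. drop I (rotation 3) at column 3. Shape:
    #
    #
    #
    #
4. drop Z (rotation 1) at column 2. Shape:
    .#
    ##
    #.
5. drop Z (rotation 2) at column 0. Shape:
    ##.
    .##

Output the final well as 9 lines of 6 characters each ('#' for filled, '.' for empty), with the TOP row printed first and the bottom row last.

Answer: ##....
.###..
..##..
..##..
...#..
#..#..
#..#..
#..#..
####..

Derivation:
Drop 1: I rot1 at col 0 lands with bottom-row=0; cleared 0 line(s) (total 0); column heights now [4 0 0 0 0 0], max=4
Drop 2: L rot0 at col 1 lands with bottom-row=0; cleared 0 line(s) (total 0); column heights now [4 1 1 2 0 0], max=4
Drop 3: I rot3 at col 3 lands with bottom-row=2; cleared 0 line(s) (total 0); column heights now [4 1 1 6 0 0], max=6
Drop 4: Z rot1 at col 2 lands with bottom-row=5; cleared 0 line(s) (total 0); column heights now [4 1 7 8 0 0], max=8
Drop 5: Z rot2 at col 0 lands with bottom-row=7; cleared 0 line(s) (total 0); column heights now [9 9 8 8 0 0], max=9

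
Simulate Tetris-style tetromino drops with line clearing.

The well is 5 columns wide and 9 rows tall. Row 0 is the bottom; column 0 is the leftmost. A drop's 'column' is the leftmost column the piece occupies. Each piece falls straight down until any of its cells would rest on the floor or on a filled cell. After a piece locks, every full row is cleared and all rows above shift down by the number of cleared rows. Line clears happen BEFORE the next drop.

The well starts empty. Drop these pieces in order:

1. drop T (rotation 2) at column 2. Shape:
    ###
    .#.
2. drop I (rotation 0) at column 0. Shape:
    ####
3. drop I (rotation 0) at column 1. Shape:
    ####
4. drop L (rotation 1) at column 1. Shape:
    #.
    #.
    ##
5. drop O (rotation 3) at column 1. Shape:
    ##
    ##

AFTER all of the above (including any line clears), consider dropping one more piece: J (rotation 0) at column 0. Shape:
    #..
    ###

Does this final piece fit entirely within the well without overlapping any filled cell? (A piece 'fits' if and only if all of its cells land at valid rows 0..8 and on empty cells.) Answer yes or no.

Answer: no

Derivation:
Drop 1: T rot2 at col 2 lands with bottom-row=0; cleared 0 line(s) (total 0); column heights now [0 0 2 2 2], max=2
Drop 2: I rot0 at col 0 lands with bottom-row=2; cleared 0 line(s) (total 0); column heights now [3 3 3 3 2], max=3
Drop 3: I rot0 at col 1 lands with bottom-row=3; cleared 0 line(s) (total 0); column heights now [3 4 4 4 4], max=4
Drop 4: L rot1 at col 1 lands with bottom-row=4; cleared 0 line(s) (total 0); column heights now [3 7 5 4 4], max=7
Drop 5: O rot3 at col 1 lands with bottom-row=7; cleared 0 line(s) (total 0); column heights now [3 9 9 4 4], max=9
Test piece J rot0 at col 0 (width 3): heights before test = [3 9 9 4 4]; fits = False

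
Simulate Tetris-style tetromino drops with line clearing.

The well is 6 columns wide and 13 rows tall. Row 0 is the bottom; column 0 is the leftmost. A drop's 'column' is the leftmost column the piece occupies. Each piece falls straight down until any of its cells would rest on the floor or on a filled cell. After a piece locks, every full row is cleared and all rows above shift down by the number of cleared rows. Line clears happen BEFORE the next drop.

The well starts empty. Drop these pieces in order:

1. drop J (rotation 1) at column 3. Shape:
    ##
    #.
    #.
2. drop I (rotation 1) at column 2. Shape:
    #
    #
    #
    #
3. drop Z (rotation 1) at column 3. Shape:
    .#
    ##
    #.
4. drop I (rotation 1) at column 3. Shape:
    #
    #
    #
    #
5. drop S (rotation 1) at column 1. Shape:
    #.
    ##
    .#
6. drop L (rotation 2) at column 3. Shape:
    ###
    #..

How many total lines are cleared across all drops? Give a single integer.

Answer: 0

Derivation:
Drop 1: J rot1 at col 3 lands with bottom-row=0; cleared 0 line(s) (total 0); column heights now [0 0 0 3 3 0], max=3
Drop 2: I rot1 at col 2 lands with bottom-row=0; cleared 0 line(s) (total 0); column heights now [0 0 4 3 3 0], max=4
Drop 3: Z rot1 at col 3 lands with bottom-row=3; cleared 0 line(s) (total 0); column heights now [0 0 4 5 6 0], max=6
Drop 4: I rot1 at col 3 lands with bottom-row=5; cleared 0 line(s) (total 0); column heights now [0 0 4 9 6 0], max=9
Drop 5: S rot1 at col 1 lands with bottom-row=4; cleared 0 line(s) (total 0); column heights now [0 7 6 9 6 0], max=9
Drop 6: L rot2 at col 3 lands with bottom-row=9; cleared 0 line(s) (total 0); column heights now [0 7 6 11 11 11], max=11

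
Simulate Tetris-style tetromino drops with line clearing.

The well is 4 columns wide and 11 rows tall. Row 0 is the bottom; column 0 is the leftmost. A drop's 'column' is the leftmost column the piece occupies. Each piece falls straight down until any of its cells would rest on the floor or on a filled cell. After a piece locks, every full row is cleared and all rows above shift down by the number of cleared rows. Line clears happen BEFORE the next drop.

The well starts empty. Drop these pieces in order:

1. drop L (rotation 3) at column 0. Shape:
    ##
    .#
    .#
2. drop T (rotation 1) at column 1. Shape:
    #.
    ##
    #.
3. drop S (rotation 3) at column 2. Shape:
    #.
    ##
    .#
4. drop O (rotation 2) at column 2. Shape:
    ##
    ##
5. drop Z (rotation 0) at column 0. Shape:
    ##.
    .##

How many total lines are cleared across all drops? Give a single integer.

Answer: 0

Derivation:
Drop 1: L rot3 at col 0 lands with bottom-row=0; cleared 0 line(s) (total 0); column heights now [3 3 0 0], max=3
Drop 2: T rot1 at col 1 lands with bottom-row=3; cleared 0 line(s) (total 0); column heights now [3 6 5 0], max=6
Drop 3: S rot3 at col 2 lands with bottom-row=4; cleared 0 line(s) (total 0); column heights now [3 6 7 6], max=7
Drop 4: O rot2 at col 2 lands with bottom-row=7; cleared 0 line(s) (total 0); column heights now [3 6 9 9], max=9
Drop 5: Z rot0 at col 0 lands with bottom-row=9; cleared 0 line(s) (total 0); column heights now [11 11 10 9], max=11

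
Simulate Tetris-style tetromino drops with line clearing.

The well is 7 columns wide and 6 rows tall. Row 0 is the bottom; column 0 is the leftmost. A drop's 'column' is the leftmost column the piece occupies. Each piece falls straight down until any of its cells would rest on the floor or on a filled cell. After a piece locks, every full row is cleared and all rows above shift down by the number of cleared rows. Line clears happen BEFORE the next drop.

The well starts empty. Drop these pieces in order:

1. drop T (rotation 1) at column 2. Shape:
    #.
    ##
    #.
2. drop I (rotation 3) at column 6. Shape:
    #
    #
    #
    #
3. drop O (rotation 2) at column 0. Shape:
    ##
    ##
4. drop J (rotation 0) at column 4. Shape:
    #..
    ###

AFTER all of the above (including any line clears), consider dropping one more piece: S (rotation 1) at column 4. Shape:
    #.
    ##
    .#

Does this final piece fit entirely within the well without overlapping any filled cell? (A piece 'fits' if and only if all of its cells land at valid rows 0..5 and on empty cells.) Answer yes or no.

Answer: no

Derivation:
Drop 1: T rot1 at col 2 lands with bottom-row=0; cleared 0 line(s) (total 0); column heights now [0 0 3 2 0 0 0], max=3
Drop 2: I rot3 at col 6 lands with bottom-row=0; cleared 0 line(s) (total 0); column heights now [0 0 3 2 0 0 4], max=4
Drop 3: O rot2 at col 0 lands with bottom-row=0; cleared 0 line(s) (total 0); column heights now [2 2 3 2 0 0 4], max=4
Drop 4: J rot0 at col 4 lands with bottom-row=4; cleared 0 line(s) (total 0); column heights now [2 2 3 2 6 5 5], max=6
Test piece S rot1 at col 4 (width 2): heights before test = [2 2 3 2 6 5 5]; fits = False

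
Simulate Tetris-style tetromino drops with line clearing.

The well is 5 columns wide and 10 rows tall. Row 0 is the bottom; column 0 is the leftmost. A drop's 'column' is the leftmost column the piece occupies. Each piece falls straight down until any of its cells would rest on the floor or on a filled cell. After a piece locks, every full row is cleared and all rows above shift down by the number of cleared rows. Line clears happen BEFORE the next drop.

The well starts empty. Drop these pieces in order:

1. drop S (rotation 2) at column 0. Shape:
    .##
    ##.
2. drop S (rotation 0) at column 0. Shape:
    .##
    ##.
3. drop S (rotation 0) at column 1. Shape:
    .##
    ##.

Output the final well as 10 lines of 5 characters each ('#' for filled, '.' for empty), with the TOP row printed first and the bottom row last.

Answer: .....
.....
.....
.....
..##.
.##..
.##..
##...
.##..
##...

Derivation:
Drop 1: S rot2 at col 0 lands with bottom-row=0; cleared 0 line(s) (total 0); column heights now [1 2 2 0 0], max=2
Drop 2: S rot0 at col 0 lands with bottom-row=2; cleared 0 line(s) (total 0); column heights now [3 4 4 0 0], max=4
Drop 3: S rot0 at col 1 lands with bottom-row=4; cleared 0 line(s) (total 0); column heights now [3 5 6 6 0], max=6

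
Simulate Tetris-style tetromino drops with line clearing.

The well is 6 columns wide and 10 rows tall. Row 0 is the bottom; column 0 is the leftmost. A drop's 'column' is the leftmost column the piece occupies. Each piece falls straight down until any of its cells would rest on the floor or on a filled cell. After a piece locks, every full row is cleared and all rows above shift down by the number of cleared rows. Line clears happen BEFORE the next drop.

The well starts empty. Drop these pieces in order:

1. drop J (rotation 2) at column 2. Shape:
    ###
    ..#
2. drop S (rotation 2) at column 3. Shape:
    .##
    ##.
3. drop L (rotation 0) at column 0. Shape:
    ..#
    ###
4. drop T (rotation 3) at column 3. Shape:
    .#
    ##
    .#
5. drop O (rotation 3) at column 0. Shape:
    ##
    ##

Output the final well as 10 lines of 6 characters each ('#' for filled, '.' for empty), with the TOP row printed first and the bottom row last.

Answer: ......
......
......
....#.
...##.
##..#.
###.##
#####.
..###.
....#.

Derivation:
Drop 1: J rot2 at col 2 lands with bottom-row=0; cleared 0 line(s) (total 0); column heights now [0 0 2 2 2 0], max=2
Drop 2: S rot2 at col 3 lands with bottom-row=2; cleared 0 line(s) (total 0); column heights now [0 0 2 3 4 4], max=4
Drop 3: L rot0 at col 0 lands with bottom-row=2; cleared 0 line(s) (total 0); column heights now [3 3 4 3 4 4], max=4
Drop 4: T rot3 at col 3 lands with bottom-row=4; cleared 0 line(s) (total 0); column heights now [3 3 4 6 7 4], max=7
Drop 5: O rot3 at col 0 lands with bottom-row=3; cleared 0 line(s) (total 0); column heights now [5 5 4 6 7 4], max=7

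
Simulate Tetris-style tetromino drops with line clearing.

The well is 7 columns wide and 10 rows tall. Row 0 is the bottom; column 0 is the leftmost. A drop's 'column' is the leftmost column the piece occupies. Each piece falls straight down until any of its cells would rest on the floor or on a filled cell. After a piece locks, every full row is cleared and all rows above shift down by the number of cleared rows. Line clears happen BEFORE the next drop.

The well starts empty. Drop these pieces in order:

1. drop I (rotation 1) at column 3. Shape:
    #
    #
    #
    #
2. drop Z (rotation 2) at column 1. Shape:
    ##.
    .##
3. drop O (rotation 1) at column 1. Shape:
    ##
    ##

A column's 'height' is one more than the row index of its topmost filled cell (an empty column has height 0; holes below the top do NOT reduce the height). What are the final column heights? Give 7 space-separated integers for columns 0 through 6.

Answer: 0 8 8 5 0 0 0

Derivation:
Drop 1: I rot1 at col 3 lands with bottom-row=0; cleared 0 line(s) (total 0); column heights now [0 0 0 4 0 0 0], max=4
Drop 2: Z rot2 at col 1 lands with bottom-row=4; cleared 0 line(s) (total 0); column heights now [0 6 6 5 0 0 0], max=6
Drop 3: O rot1 at col 1 lands with bottom-row=6; cleared 0 line(s) (total 0); column heights now [0 8 8 5 0 0 0], max=8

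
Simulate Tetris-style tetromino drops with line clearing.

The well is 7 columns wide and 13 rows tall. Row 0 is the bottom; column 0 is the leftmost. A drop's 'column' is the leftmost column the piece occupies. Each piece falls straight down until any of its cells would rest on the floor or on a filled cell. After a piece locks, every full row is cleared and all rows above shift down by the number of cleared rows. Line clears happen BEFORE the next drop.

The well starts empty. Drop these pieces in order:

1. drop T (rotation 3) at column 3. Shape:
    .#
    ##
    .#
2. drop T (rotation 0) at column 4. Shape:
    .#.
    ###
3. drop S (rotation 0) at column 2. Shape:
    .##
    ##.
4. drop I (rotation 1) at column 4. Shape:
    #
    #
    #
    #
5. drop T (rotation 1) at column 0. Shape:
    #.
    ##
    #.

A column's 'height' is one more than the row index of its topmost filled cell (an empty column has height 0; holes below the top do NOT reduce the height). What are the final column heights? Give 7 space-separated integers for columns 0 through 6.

Answer: 3 2 4 5 9 5 4

Derivation:
Drop 1: T rot3 at col 3 lands with bottom-row=0; cleared 0 line(s) (total 0); column heights now [0 0 0 2 3 0 0], max=3
Drop 2: T rot0 at col 4 lands with bottom-row=3; cleared 0 line(s) (total 0); column heights now [0 0 0 2 4 5 4], max=5
Drop 3: S rot0 at col 2 lands with bottom-row=3; cleared 0 line(s) (total 0); column heights now [0 0 4 5 5 5 4], max=5
Drop 4: I rot1 at col 4 lands with bottom-row=5; cleared 0 line(s) (total 0); column heights now [0 0 4 5 9 5 4], max=9
Drop 5: T rot1 at col 0 lands with bottom-row=0; cleared 0 line(s) (total 0); column heights now [3 2 4 5 9 5 4], max=9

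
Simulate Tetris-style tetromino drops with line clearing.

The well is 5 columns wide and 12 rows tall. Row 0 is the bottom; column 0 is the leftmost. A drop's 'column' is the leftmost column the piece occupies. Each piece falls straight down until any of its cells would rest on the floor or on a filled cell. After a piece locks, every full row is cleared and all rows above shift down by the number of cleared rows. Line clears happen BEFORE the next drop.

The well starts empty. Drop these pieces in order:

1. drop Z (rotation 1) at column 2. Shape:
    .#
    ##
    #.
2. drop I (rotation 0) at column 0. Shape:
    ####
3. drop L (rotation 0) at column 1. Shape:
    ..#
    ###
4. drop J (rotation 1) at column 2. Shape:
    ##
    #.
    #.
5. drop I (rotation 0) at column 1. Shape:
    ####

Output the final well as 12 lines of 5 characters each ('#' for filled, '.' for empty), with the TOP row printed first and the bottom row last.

Answer: .....
.....
.....
.####
..##.
..#..
..##.
.###.
####.
...#.
..##.
..#..

Derivation:
Drop 1: Z rot1 at col 2 lands with bottom-row=0; cleared 0 line(s) (total 0); column heights now [0 0 2 3 0], max=3
Drop 2: I rot0 at col 0 lands with bottom-row=3; cleared 0 line(s) (total 0); column heights now [4 4 4 4 0], max=4
Drop 3: L rot0 at col 1 lands with bottom-row=4; cleared 0 line(s) (total 0); column heights now [4 5 5 6 0], max=6
Drop 4: J rot1 at col 2 lands with bottom-row=5; cleared 0 line(s) (total 0); column heights now [4 5 8 8 0], max=8
Drop 5: I rot0 at col 1 lands with bottom-row=8; cleared 0 line(s) (total 0); column heights now [4 9 9 9 9], max=9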